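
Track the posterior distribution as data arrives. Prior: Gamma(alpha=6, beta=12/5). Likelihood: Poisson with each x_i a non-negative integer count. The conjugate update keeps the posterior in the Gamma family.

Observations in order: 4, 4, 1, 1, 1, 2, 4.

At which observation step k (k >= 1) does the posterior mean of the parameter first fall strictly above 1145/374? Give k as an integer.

obs 1: x=4 → posterior Gamma(10, 17/5)
obs 2: x=4 → posterior Gamma(14, 22/5)
obs 3: x=1 → posterior Gamma(15, 27/5)
obs 4: x=1 → posterior Gamma(16, 32/5)
obs 5: x=1 → posterior Gamma(17, 37/5)
obs 6: x=2 → posterior Gamma(19, 42/5)
obs 7: x=4 → posterior Gamma(23, 47/5)

k = 2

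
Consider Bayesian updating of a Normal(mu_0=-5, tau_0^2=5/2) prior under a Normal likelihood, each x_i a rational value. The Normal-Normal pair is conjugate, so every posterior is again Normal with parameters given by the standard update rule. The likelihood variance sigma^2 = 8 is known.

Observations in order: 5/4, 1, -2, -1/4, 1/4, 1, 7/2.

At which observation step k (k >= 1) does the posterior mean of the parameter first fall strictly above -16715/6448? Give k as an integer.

k = 3

obs 1: x=5/4 → posterior Normal(-295/84, 40/21)
obs 2: x=1 → posterior Normal(-275/104, 20/13)
obs 3: x=-2 → posterior Normal(-315/124, 40/31)
obs 4: x=-1/4 → posterior Normal(-20/9, 10/9)
obs 5: x=1/4 → posterior Normal(-315/164, 40/41)
obs 6: x=1 → posterior Normal(-295/184, 20/23)
obs 7: x=7/2 → posterior Normal(-75/68, 40/51)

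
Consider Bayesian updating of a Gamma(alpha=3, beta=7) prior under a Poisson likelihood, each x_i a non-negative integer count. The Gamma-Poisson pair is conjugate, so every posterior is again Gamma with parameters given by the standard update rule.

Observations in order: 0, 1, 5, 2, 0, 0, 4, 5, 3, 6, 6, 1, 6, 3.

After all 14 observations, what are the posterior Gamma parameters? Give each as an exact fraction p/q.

alpha=45, beta=21

obs 1: x=0 → posterior Gamma(3, 8)
obs 2: x=1 → posterior Gamma(4, 9)
obs 3: x=5 → posterior Gamma(9, 10)
obs 4: x=2 → posterior Gamma(11, 11)
obs 5: x=0 → posterior Gamma(11, 12)
obs 6: x=0 → posterior Gamma(11, 13)
obs 7: x=4 → posterior Gamma(15, 14)
obs 8: x=5 → posterior Gamma(20, 15)
obs 9: x=3 → posterior Gamma(23, 16)
obs 10: x=6 → posterior Gamma(29, 17)
obs 11: x=6 → posterior Gamma(35, 18)
obs 12: x=1 → posterior Gamma(36, 19)
obs 13: x=6 → posterior Gamma(42, 20)
obs 14: x=3 → posterior Gamma(45, 21)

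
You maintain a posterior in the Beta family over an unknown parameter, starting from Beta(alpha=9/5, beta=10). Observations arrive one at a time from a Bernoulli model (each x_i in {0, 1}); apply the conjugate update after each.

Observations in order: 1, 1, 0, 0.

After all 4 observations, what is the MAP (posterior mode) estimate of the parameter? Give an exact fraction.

obs 1: x=1 → posterior Beta(14/5, 10)
obs 2: x=1 → posterior Beta(19/5, 10)
obs 3: x=0 → posterior Beta(19/5, 11)
obs 4: x=0 → posterior Beta(19/5, 12)

14/69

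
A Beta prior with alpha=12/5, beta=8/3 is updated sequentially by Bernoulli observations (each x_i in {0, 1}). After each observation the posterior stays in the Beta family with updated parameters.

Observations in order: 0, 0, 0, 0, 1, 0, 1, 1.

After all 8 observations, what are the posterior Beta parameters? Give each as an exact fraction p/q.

obs 1: x=0 → posterior Beta(12/5, 11/3)
obs 2: x=0 → posterior Beta(12/5, 14/3)
obs 3: x=0 → posterior Beta(12/5, 17/3)
obs 4: x=0 → posterior Beta(12/5, 20/3)
obs 5: x=1 → posterior Beta(17/5, 20/3)
obs 6: x=0 → posterior Beta(17/5, 23/3)
obs 7: x=1 → posterior Beta(22/5, 23/3)
obs 8: x=1 → posterior Beta(27/5, 23/3)

alpha=27/5, beta=23/3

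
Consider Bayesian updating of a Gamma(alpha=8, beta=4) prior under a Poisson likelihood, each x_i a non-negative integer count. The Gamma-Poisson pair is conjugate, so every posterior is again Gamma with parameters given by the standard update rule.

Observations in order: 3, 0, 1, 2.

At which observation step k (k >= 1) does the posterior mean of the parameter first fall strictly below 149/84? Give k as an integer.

obs 1: x=3 → posterior Gamma(11, 5)
obs 2: x=0 → posterior Gamma(11, 6)
obs 3: x=1 → posterior Gamma(12, 7)
obs 4: x=2 → posterior Gamma(14, 8)

k = 3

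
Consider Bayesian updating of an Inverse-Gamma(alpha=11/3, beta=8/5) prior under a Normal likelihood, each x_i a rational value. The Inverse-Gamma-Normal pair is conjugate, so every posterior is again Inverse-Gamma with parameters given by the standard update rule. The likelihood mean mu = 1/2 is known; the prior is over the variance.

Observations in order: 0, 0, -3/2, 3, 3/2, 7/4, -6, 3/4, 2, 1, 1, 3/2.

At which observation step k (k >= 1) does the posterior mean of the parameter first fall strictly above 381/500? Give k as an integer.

obs 1: x=0 → posterior Inverse-Gamma(25/6, 69/40)
obs 2: x=0 → posterior Inverse-Gamma(14/3, 37/20)
obs 3: x=-3/2 → posterior Inverse-Gamma(31/6, 77/20)
obs 4: x=3 → posterior Inverse-Gamma(17/3, 279/40)
obs 5: x=3/2 → posterior Inverse-Gamma(37/6, 299/40)
obs 6: x=7/4 → posterior Inverse-Gamma(20/3, 1321/160)
obs 7: x=-6 → posterior Inverse-Gamma(43/6, 4701/160)
obs 8: x=3/4 → posterior Inverse-Gamma(23/3, 2353/80)
obs 9: x=2 → posterior Inverse-Gamma(49/6, 2443/80)
obs 10: x=1 → posterior Inverse-Gamma(26/3, 2453/80)
obs 11: x=1 → posterior Inverse-Gamma(55/6, 2463/80)
obs 12: x=3/2 → posterior Inverse-Gamma(29/3, 2503/80)

k = 3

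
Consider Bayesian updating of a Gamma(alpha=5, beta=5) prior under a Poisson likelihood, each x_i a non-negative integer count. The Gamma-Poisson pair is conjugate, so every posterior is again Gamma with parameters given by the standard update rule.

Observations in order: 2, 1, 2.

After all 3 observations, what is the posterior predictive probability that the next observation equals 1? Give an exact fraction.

obs 1: x=2 → posterior Gamma(7, 6)
obs 2: x=1 → posterior Gamma(8, 7)
obs 3: x=2 → posterior Gamma(10, 8)

10737418240/31381059609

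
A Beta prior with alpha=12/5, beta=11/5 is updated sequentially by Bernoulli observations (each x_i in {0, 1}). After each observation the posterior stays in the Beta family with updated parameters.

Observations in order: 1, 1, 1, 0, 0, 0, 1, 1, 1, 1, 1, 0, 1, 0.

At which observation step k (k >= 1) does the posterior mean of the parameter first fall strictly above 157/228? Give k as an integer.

k = 3

obs 1: x=1 → posterior Beta(17/5, 11/5)
obs 2: x=1 → posterior Beta(22/5, 11/5)
obs 3: x=1 → posterior Beta(27/5, 11/5)
obs 4: x=0 → posterior Beta(27/5, 16/5)
obs 5: x=0 → posterior Beta(27/5, 21/5)
obs 6: x=0 → posterior Beta(27/5, 26/5)
obs 7: x=1 → posterior Beta(32/5, 26/5)
obs 8: x=1 → posterior Beta(37/5, 26/5)
obs 9: x=1 → posterior Beta(42/5, 26/5)
obs 10: x=1 → posterior Beta(47/5, 26/5)
obs 11: x=1 → posterior Beta(52/5, 26/5)
obs 12: x=0 → posterior Beta(52/5, 31/5)
obs 13: x=1 → posterior Beta(57/5, 31/5)
obs 14: x=0 → posterior Beta(57/5, 36/5)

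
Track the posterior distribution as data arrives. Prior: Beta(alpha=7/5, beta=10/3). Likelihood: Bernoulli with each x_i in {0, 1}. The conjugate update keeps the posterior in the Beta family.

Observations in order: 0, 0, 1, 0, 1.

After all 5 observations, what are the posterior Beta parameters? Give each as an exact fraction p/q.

alpha=17/5, beta=19/3

obs 1: x=0 → posterior Beta(7/5, 13/3)
obs 2: x=0 → posterior Beta(7/5, 16/3)
obs 3: x=1 → posterior Beta(12/5, 16/3)
obs 4: x=0 → posterior Beta(12/5, 19/3)
obs 5: x=1 → posterior Beta(17/5, 19/3)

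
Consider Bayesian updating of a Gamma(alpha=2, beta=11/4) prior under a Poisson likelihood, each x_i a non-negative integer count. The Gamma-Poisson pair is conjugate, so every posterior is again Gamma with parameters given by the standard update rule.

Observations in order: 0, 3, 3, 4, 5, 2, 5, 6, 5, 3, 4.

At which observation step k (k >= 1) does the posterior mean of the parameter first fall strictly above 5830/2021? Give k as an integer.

k = 9

obs 1: x=0 → posterior Gamma(2, 15/4)
obs 2: x=3 → posterior Gamma(5, 19/4)
obs 3: x=3 → posterior Gamma(8, 23/4)
obs 4: x=4 → posterior Gamma(12, 27/4)
obs 5: x=5 → posterior Gamma(17, 31/4)
obs 6: x=2 → posterior Gamma(19, 35/4)
obs 7: x=5 → posterior Gamma(24, 39/4)
obs 8: x=6 → posterior Gamma(30, 43/4)
obs 9: x=5 → posterior Gamma(35, 47/4)
obs 10: x=3 → posterior Gamma(38, 51/4)
obs 11: x=4 → posterior Gamma(42, 55/4)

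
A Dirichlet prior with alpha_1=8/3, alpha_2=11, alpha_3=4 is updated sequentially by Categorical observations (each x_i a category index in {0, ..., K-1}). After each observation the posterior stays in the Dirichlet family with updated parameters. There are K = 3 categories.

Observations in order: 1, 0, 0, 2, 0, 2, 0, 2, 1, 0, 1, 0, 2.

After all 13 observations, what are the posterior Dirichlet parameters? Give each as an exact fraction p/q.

alpha_1=26/3, alpha_2=14, alpha_3=8

obs 1: x=1 → posterior Dirichlet(8/3, 12, 4)
obs 2: x=0 → posterior Dirichlet(11/3, 12, 4)
obs 3: x=0 → posterior Dirichlet(14/3, 12, 4)
obs 4: x=2 → posterior Dirichlet(14/3, 12, 5)
obs 5: x=0 → posterior Dirichlet(17/3, 12, 5)
obs 6: x=2 → posterior Dirichlet(17/3, 12, 6)
obs 7: x=0 → posterior Dirichlet(20/3, 12, 6)
obs 8: x=2 → posterior Dirichlet(20/3, 12, 7)
obs 9: x=1 → posterior Dirichlet(20/3, 13, 7)
obs 10: x=0 → posterior Dirichlet(23/3, 13, 7)
obs 11: x=1 → posterior Dirichlet(23/3, 14, 7)
obs 12: x=0 → posterior Dirichlet(26/3, 14, 7)
obs 13: x=2 → posterior Dirichlet(26/3, 14, 8)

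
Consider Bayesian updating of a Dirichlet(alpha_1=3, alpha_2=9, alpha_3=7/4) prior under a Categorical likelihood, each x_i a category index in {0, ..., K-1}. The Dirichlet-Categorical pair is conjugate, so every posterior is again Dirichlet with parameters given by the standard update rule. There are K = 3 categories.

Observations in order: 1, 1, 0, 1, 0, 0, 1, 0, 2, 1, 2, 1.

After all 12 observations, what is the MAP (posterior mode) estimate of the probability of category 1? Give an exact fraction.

obs 1: x=1 → posterior Dirichlet(3, 10, 7/4)
obs 2: x=1 → posterior Dirichlet(3, 11, 7/4)
obs 3: x=0 → posterior Dirichlet(4, 11, 7/4)
obs 4: x=1 → posterior Dirichlet(4, 12, 7/4)
obs 5: x=0 → posterior Dirichlet(5, 12, 7/4)
obs 6: x=0 → posterior Dirichlet(6, 12, 7/4)
obs 7: x=1 → posterior Dirichlet(6, 13, 7/4)
obs 8: x=0 → posterior Dirichlet(7, 13, 7/4)
obs 9: x=2 → posterior Dirichlet(7, 13, 11/4)
obs 10: x=1 → posterior Dirichlet(7, 14, 11/4)
obs 11: x=2 → posterior Dirichlet(7, 14, 15/4)
obs 12: x=1 → posterior Dirichlet(7, 15, 15/4)

8/13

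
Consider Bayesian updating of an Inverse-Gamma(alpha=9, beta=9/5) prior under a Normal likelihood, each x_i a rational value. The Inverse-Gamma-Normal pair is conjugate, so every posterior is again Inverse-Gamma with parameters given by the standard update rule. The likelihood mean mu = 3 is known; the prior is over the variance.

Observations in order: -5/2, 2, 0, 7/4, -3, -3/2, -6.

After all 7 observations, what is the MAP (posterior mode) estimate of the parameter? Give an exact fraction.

4871/720

obs 1: x=-5/2 → posterior Inverse-Gamma(19/2, 677/40)
obs 2: x=2 → posterior Inverse-Gamma(10, 697/40)
obs 3: x=0 → posterior Inverse-Gamma(21/2, 877/40)
obs 4: x=7/4 → posterior Inverse-Gamma(11, 3633/160)
obs 5: x=-3 → posterior Inverse-Gamma(23/2, 6513/160)
obs 6: x=-3/2 → posterior Inverse-Gamma(12, 8133/160)
obs 7: x=-6 → posterior Inverse-Gamma(25/2, 14613/160)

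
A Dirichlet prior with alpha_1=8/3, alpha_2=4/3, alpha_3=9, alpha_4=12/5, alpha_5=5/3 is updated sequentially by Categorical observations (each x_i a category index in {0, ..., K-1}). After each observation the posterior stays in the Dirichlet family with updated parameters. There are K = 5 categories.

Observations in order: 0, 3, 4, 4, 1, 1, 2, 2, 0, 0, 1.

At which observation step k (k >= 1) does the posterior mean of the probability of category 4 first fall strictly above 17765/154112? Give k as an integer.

obs 1: x=0 → posterior Dirichlet(11/3, 4/3, 9, 12/5, 5/3)
obs 2: x=3 → posterior Dirichlet(11/3, 4/3, 9, 17/5, 5/3)
obs 3: x=4 → posterior Dirichlet(11/3, 4/3, 9, 17/5, 8/3)
obs 4: x=4 → posterior Dirichlet(11/3, 4/3, 9, 17/5, 11/3)
obs 5: x=1 → posterior Dirichlet(11/3, 7/3, 9, 17/5, 11/3)
obs 6: x=1 → posterior Dirichlet(11/3, 10/3, 9, 17/5, 11/3)
obs 7: x=2 → posterior Dirichlet(11/3, 10/3, 10, 17/5, 11/3)
obs 8: x=2 → posterior Dirichlet(11/3, 10/3, 11, 17/5, 11/3)
obs 9: x=0 → posterior Dirichlet(14/3, 10/3, 11, 17/5, 11/3)
obs 10: x=0 → posterior Dirichlet(17/3, 10/3, 11, 17/5, 11/3)
obs 11: x=1 → posterior Dirichlet(17/3, 13/3, 11, 17/5, 11/3)

k = 3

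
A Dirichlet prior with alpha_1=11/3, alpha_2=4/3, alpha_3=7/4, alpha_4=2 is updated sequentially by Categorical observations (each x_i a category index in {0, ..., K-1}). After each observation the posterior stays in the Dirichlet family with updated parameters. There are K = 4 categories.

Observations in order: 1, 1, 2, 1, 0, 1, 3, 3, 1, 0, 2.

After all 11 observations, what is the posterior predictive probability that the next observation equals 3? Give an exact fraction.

obs 1: x=1 → posterior Dirichlet(11/3, 7/3, 7/4, 2)
obs 2: x=1 → posterior Dirichlet(11/3, 10/3, 7/4, 2)
obs 3: x=2 → posterior Dirichlet(11/3, 10/3, 11/4, 2)
obs 4: x=1 → posterior Dirichlet(11/3, 13/3, 11/4, 2)
obs 5: x=0 → posterior Dirichlet(14/3, 13/3, 11/4, 2)
obs 6: x=1 → posterior Dirichlet(14/3, 16/3, 11/4, 2)
obs 7: x=3 → posterior Dirichlet(14/3, 16/3, 11/4, 3)
obs 8: x=3 → posterior Dirichlet(14/3, 16/3, 11/4, 4)
obs 9: x=1 → posterior Dirichlet(14/3, 19/3, 11/4, 4)
obs 10: x=0 → posterior Dirichlet(17/3, 19/3, 11/4, 4)
obs 11: x=2 → posterior Dirichlet(17/3, 19/3, 15/4, 4)

16/79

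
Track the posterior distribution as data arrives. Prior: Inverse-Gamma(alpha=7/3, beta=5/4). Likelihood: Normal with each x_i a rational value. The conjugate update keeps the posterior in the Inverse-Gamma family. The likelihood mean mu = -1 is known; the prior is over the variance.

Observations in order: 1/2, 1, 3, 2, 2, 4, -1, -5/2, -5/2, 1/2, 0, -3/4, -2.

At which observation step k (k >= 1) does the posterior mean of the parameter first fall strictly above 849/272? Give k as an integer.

k = 3

obs 1: x=1/2 → posterior Inverse-Gamma(17/6, 19/8)
obs 2: x=1 → posterior Inverse-Gamma(10/3, 35/8)
obs 3: x=3 → posterior Inverse-Gamma(23/6, 99/8)
obs 4: x=2 → posterior Inverse-Gamma(13/3, 135/8)
obs 5: x=2 → posterior Inverse-Gamma(29/6, 171/8)
obs 6: x=4 → posterior Inverse-Gamma(16/3, 271/8)
obs 7: x=-1 → posterior Inverse-Gamma(35/6, 271/8)
obs 8: x=-5/2 → posterior Inverse-Gamma(19/3, 35)
obs 9: x=-5/2 → posterior Inverse-Gamma(41/6, 289/8)
obs 10: x=1/2 → posterior Inverse-Gamma(22/3, 149/4)
obs 11: x=0 → posterior Inverse-Gamma(47/6, 151/4)
obs 12: x=-3/4 → posterior Inverse-Gamma(25/3, 1209/32)
obs 13: x=-2 → posterior Inverse-Gamma(53/6, 1225/32)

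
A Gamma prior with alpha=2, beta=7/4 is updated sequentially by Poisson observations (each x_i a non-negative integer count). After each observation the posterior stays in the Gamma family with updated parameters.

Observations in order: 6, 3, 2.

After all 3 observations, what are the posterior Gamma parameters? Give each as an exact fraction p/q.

obs 1: x=6 → posterior Gamma(8, 11/4)
obs 2: x=3 → posterior Gamma(11, 15/4)
obs 3: x=2 → posterior Gamma(13, 19/4)

alpha=13, beta=19/4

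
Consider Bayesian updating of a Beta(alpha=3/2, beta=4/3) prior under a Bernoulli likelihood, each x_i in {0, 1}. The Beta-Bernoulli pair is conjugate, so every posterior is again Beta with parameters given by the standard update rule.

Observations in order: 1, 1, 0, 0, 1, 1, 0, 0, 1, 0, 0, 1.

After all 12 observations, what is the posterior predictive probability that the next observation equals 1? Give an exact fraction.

45/89

obs 1: x=1 → posterior Beta(5/2, 4/3)
obs 2: x=1 → posterior Beta(7/2, 4/3)
obs 3: x=0 → posterior Beta(7/2, 7/3)
obs 4: x=0 → posterior Beta(7/2, 10/3)
obs 5: x=1 → posterior Beta(9/2, 10/3)
obs 6: x=1 → posterior Beta(11/2, 10/3)
obs 7: x=0 → posterior Beta(11/2, 13/3)
obs 8: x=0 → posterior Beta(11/2, 16/3)
obs 9: x=1 → posterior Beta(13/2, 16/3)
obs 10: x=0 → posterior Beta(13/2, 19/3)
obs 11: x=0 → posterior Beta(13/2, 22/3)
obs 12: x=1 → posterior Beta(15/2, 22/3)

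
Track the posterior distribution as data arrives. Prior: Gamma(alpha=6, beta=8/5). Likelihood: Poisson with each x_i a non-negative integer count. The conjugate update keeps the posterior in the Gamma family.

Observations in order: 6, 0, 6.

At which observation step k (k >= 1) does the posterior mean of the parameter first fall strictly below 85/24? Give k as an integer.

obs 1: x=6 → posterior Gamma(12, 13/5)
obs 2: x=0 → posterior Gamma(12, 18/5)
obs 3: x=6 → posterior Gamma(18, 23/5)

k = 2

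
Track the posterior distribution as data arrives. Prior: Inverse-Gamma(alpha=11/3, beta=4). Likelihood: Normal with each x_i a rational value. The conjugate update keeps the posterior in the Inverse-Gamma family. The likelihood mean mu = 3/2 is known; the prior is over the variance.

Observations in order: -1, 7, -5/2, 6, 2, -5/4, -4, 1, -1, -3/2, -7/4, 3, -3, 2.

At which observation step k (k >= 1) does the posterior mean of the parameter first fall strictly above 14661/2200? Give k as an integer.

k = 3

obs 1: x=-1 → posterior Inverse-Gamma(25/6, 57/8)
obs 2: x=7 → posterior Inverse-Gamma(14/3, 89/4)
obs 3: x=-5/2 → posterior Inverse-Gamma(31/6, 121/4)
obs 4: x=6 → posterior Inverse-Gamma(17/3, 323/8)
obs 5: x=2 → posterior Inverse-Gamma(37/6, 81/2)
obs 6: x=-5/4 → posterior Inverse-Gamma(20/3, 1417/32)
obs 7: x=-4 → posterior Inverse-Gamma(43/6, 1901/32)
obs 8: x=1 → posterior Inverse-Gamma(23/3, 1905/32)
obs 9: x=-1 → posterior Inverse-Gamma(49/6, 2005/32)
obs 10: x=-3/2 → posterior Inverse-Gamma(26/3, 2149/32)
obs 11: x=-7/4 → posterior Inverse-Gamma(55/6, 1159/16)
obs 12: x=3 → posterior Inverse-Gamma(29/3, 1177/16)
obs 13: x=-3 → posterior Inverse-Gamma(61/6, 1339/16)
obs 14: x=2 → posterior Inverse-Gamma(32/3, 1341/16)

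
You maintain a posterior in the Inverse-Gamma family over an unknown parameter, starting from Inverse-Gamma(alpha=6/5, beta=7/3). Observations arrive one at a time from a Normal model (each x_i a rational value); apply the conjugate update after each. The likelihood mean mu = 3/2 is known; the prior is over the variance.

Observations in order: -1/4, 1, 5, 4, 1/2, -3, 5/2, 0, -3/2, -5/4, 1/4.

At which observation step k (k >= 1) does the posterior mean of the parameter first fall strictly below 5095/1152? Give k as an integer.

obs 1: x=-1/4 → posterior Inverse-Gamma(17/10, 371/96)
obs 2: x=1 → posterior Inverse-Gamma(11/5, 383/96)
obs 3: x=5 → posterior Inverse-Gamma(27/10, 971/96)
obs 4: x=4 → posterior Inverse-Gamma(16/5, 1271/96)
obs 5: x=1/2 → posterior Inverse-Gamma(37/10, 1319/96)
obs 6: x=-3 → posterior Inverse-Gamma(21/5, 2291/96)
obs 7: x=5/2 → posterior Inverse-Gamma(47/10, 2339/96)
obs 8: x=0 → posterior Inverse-Gamma(26/5, 2447/96)
obs 9: x=-3/2 → posterior Inverse-Gamma(57/10, 2879/96)
obs 10: x=-5/4 → posterior Inverse-Gamma(31/5, 1621/48)
obs 11: x=1/4 → posterior Inverse-Gamma(67/10, 3317/96)

k = 2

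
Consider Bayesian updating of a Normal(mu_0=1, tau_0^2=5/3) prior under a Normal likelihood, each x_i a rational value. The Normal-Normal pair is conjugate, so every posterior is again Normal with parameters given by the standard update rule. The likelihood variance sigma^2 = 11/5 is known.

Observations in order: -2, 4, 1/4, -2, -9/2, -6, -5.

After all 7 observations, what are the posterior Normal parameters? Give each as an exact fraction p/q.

mu_0=-1393/832, tau_0^2=55/208

obs 1: x=-2 → posterior Normal(-17/58, 55/58)
obs 2: x=4 → posterior Normal(1, 55/83)
obs 3: x=1/4 → posterior Normal(119/144, 55/108)
obs 4: x=-2 → posterior Normal(157/532, 55/133)
obs 5: x=-9/2 → posterior Normal(-293/632, 55/158)
obs 6: x=-6 → posterior Normal(-893/732, 55/183)
obs 7: x=-5 → posterior Normal(-1393/832, 55/208)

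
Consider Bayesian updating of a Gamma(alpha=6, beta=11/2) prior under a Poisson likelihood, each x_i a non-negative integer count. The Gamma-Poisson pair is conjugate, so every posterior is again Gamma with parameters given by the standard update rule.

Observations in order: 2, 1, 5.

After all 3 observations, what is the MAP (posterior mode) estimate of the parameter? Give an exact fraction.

obs 1: x=2 → posterior Gamma(8, 13/2)
obs 2: x=1 → posterior Gamma(9, 15/2)
obs 3: x=5 → posterior Gamma(14, 17/2)

26/17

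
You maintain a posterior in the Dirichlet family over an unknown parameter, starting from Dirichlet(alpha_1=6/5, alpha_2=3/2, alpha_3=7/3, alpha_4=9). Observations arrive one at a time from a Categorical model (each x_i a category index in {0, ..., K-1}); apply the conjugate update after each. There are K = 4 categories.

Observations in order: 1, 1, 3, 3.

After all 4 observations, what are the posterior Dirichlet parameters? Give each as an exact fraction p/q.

alpha_1=6/5, alpha_2=7/2, alpha_3=7/3, alpha_4=11

obs 1: x=1 → posterior Dirichlet(6/5, 5/2, 7/3, 9)
obs 2: x=1 → posterior Dirichlet(6/5, 7/2, 7/3, 9)
obs 3: x=3 → posterior Dirichlet(6/5, 7/2, 7/3, 10)
obs 4: x=3 → posterior Dirichlet(6/5, 7/2, 7/3, 11)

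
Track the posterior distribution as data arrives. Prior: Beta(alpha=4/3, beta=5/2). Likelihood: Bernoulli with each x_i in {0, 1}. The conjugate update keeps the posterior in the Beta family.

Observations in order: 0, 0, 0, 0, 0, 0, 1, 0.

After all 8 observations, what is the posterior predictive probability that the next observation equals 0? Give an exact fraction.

57/71

obs 1: x=0 → posterior Beta(4/3, 7/2)
obs 2: x=0 → posterior Beta(4/3, 9/2)
obs 3: x=0 → posterior Beta(4/3, 11/2)
obs 4: x=0 → posterior Beta(4/3, 13/2)
obs 5: x=0 → posterior Beta(4/3, 15/2)
obs 6: x=0 → posterior Beta(4/3, 17/2)
obs 7: x=1 → posterior Beta(7/3, 17/2)
obs 8: x=0 → posterior Beta(7/3, 19/2)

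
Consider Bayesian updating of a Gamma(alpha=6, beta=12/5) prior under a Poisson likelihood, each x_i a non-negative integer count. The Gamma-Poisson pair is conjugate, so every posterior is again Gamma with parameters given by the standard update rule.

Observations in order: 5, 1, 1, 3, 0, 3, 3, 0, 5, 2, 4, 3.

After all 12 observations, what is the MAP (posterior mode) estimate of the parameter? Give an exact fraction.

obs 1: x=5 → posterior Gamma(11, 17/5)
obs 2: x=1 → posterior Gamma(12, 22/5)
obs 3: x=1 → posterior Gamma(13, 27/5)
obs 4: x=3 → posterior Gamma(16, 32/5)
obs 5: x=0 → posterior Gamma(16, 37/5)
obs 6: x=3 → posterior Gamma(19, 42/5)
obs 7: x=3 → posterior Gamma(22, 47/5)
obs 8: x=0 → posterior Gamma(22, 52/5)
obs 9: x=5 → posterior Gamma(27, 57/5)
obs 10: x=2 → posterior Gamma(29, 62/5)
obs 11: x=4 → posterior Gamma(33, 67/5)
obs 12: x=3 → posterior Gamma(36, 72/5)

175/72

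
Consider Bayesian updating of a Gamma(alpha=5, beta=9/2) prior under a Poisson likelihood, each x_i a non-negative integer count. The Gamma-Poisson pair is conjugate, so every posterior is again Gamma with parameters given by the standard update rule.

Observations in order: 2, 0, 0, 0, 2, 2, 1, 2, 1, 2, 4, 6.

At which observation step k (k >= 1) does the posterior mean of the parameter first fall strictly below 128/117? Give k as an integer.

k = 2

obs 1: x=2 → posterior Gamma(7, 11/2)
obs 2: x=0 → posterior Gamma(7, 13/2)
obs 3: x=0 → posterior Gamma(7, 15/2)
obs 4: x=0 → posterior Gamma(7, 17/2)
obs 5: x=2 → posterior Gamma(9, 19/2)
obs 6: x=2 → posterior Gamma(11, 21/2)
obs 7: x=1 → posterior Gamma(12, 23/2)
obs 8: x=2 → posterior Gamma(14, 25/2)
obs 9: x=1 → posterior Gamma(15, 27/2)
obs 10: x=2 → posterior Gamma(17, 29/2)
obs 11: x=4 → posterior Gamma(21, 31/2)
obs 12: x=6 → posterior Gamma(27, 33/2)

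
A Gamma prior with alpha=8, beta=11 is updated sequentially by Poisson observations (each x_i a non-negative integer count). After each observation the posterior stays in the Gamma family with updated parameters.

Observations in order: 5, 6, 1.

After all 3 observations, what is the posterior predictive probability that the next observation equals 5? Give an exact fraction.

obs 1: x=5 → posterior Gamma(13, 12)
obs 2: x=6 → posterior Gamma(19, 13)
obs 3: x=1 → posterior Gamma(20, 14)

1185411842865435068510240768/84170560980141162872314453125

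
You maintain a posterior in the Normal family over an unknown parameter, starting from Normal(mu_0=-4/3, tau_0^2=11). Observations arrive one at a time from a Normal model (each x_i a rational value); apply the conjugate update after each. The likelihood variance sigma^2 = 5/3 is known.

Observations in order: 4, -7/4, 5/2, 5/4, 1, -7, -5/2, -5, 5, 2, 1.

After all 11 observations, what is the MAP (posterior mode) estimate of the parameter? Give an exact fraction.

59/2208

obs 1: x=4 → posterior Normal(188/57, 55/38)
obs 2: x=-7/4 → posterior Normal(811/852, 55/71)
obs 3: x=5/2 → posterior Normal(1801/1248, 55/104)
obs 4: x=5/4 → posterior Normal(574/411, 55/137)
obs 5: x=1 → posterior Normal(673/510, 11/34)
obs 6: x=-7 → posterior Normal(-20/609, 55/203)
obs 7: x=-5/2 → posterior Normal(-535/1416, 55/236)
obs 8: x=-5 → posterior Normal(-1525/1614, 55/269)
obs 9: x=5 → posterior Normal(-535/1812, 55/302)
obs 10: x=2 → posterior Normal(-139/2010, 11/67)
obs 11: x=1 → posterior Normal(59/2208, 55/368)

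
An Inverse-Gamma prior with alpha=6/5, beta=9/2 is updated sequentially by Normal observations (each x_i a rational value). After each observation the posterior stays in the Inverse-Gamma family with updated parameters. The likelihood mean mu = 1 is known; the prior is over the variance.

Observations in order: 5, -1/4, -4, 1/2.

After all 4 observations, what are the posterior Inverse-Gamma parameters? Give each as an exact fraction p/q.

alpha=16/5, beta=829/32

obs 1: x=5 → posterior Inverse-Gamma(17/10, 25/2)
obs 2: x=-1/4 → posterior Inverse-Gamma(11/5, 425/32)
obs 3: x=-4 → posterior Inverse-Gamma(27/10, 825/32)
obs 4: x=1/2 → posterior Inverse-Gamma(16/5, 829/32)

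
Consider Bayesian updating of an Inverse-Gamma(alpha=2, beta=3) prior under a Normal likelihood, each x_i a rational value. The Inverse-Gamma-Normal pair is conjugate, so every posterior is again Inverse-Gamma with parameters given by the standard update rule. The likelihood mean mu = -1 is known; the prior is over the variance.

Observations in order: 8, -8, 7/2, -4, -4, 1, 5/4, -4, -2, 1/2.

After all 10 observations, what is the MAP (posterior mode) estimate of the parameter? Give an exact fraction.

obs 1: x=8 → posterior Inverse-Gamma(5/2, 87/2)
obs 2: x=-8 → posterior Inverse-Gamma(3, 68)
obs 3: x=7/2 → posterior Inverse-Gamma(7/2, 625/8)
obs 4: x=-4 → posterior Inverse-Gamma(4, 661/8)
obs 5: x=-4 → posterior Inverse-Gamma(9/2, 697/8)
obs 6: x=1 → posterior Inverse-Gamma(5, 713/8)
obs 7: x=5/4 → posterior Inverse-Gamma(11/2, 2933/32)
obs 8: x=-4 → posterior Inverse-Gamma(6, 3077/32)
obs 9: x=-2 → posterior Inverse-Gamma(13/2, 3093/32)
obs 10: x=1/2 → posterior Inverse-Gamma(7, 3129/32)

3129/256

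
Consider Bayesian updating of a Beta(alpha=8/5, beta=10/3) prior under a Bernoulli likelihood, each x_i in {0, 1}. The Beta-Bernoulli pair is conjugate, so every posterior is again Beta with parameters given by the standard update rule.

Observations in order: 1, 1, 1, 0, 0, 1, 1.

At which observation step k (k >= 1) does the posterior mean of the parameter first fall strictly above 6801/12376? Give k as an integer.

k = 3

obs 1: x=1 → posterior Beta(13/5, 10/3)
obs 2: x=1 → posterior Beta(18/5, 10/3)
obs 3: x=1 → posterior Beta(23/5, 10/3)
obs 4: x=0 → posterior Beta(23/5, 13/3)
obs 5: x=0 → posterior Beta(23/5, 16/3)
obs 6: x=1 → posterior Beta(28/5, 16/3)
obs 7: x=1 → posterior Beta(33/5, 16/3)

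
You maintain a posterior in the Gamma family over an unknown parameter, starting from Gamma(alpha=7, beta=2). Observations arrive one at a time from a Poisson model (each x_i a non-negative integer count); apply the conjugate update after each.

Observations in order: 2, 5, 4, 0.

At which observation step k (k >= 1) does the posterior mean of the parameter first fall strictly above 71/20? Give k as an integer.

obs 1: x=2 → posterior Gamma(9, 3)
obs 2: x=5 → posterior Gamma(14, 4)
obs 3: x=4 → posterior Gamma(18, 5)
obs 4: x=0 → posterior Gamma(18, 6)

k = 3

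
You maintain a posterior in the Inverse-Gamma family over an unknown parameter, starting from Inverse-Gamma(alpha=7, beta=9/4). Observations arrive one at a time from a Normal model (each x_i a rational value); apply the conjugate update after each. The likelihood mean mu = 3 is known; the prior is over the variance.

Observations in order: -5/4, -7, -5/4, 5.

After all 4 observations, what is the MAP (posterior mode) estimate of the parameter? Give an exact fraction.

obs 1: x=-5/4 → posterior Inverse-Gamma(15/2, 361/32)
obs 2: x=-7 → posterior Inverse-Gamma(8, 1961/32)
obs 3: x=-5/4 → posterior Inverse-Gamma(17/2, 1125/16)
obs 4: x=5 → posterior Inverse-Gamma(9, 1157/16)

1157/160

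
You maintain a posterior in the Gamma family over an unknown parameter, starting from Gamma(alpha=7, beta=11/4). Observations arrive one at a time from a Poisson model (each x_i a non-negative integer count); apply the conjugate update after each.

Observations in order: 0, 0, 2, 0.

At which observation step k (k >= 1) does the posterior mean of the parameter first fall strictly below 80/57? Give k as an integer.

obs 1: x=0 → posterior Gamma(7, 15/4)
obs 2: x=0 → posterior Gamma(7, 19/4)
obs 3: x=2 → posterior Gamma(9, 23/4)
obs 4: x=0 → posterior Gamma(9, 27/4)

k = 4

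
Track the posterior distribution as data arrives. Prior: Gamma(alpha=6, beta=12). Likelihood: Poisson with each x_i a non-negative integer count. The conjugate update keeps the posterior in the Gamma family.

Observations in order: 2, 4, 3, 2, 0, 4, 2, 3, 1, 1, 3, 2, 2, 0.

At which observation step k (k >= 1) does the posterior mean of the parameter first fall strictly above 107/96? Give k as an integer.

obs 1: x=2 → posterior Gamma(8, 13)
obs 2: x=4 → posterior Gamma(12, 14)
obs 3: x=3 → posterior Gamma(15, 15)
obs 4: x=2 → posterior Gamma(17, 16)
obs 5: x=0 → posterior Gamma(17, 17)
obs 6: x=4 → posterior Gamma(21, 18)
obs 7: x=2 → posterior Gamma(23, 19)
obs 8: x=3 → posterior Gamma(26, 20)
obs 9: x=1 → posterior Gamma(27, 21)
obs 10: x=1 → posterior Gamma(28, 22)
obs 11: x=3 → posterior Gamma(31, 23)
obs 12: x=2 → posterior Gamma(33, 24)
obs 13: x=2 → posterior Gamma(35, 25)
obs 14: x=0 → posterior Gamma(35, 26)

k = 6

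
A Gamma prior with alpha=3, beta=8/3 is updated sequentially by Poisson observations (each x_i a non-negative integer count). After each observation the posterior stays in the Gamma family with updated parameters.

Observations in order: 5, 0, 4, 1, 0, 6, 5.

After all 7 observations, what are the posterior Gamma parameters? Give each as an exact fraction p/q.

obs 1: x=5 → posterior Gamma(8, 11/3)
obs 2: x=0 → posterior Gamma(8, 14/3)
obs 3: x=4 → posterior Gamma(12, 17/3)
obs 4: x=1 → posterior Gamma(13, 20/3)
obs 5: x=0 → posterior Gamma(13, 23/3)
obs 6: x=6 → posterior Gamma(19, 26/3)
obs 7: x=5 → posterior Gamma(24, 29/3)

alpha=24, beta=29/3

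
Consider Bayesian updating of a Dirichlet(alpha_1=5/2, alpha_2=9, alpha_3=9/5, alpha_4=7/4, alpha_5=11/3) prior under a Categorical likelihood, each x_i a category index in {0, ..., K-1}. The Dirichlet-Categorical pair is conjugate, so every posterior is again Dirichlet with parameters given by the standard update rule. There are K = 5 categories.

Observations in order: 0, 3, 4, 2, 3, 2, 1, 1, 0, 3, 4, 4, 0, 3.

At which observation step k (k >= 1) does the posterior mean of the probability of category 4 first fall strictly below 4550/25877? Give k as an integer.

obs 1: x=0 → posterior Dirichlet(7/2, 9, 9/5, 7/4, 11/3)
obs 2: x=3 → posterior Dirichlet(7/2, 9, 9/5, 11/4, 11/3)
obs 3: x=4 → posterior Dirichlet(7/2, 9, 9/5, 11/4, 14/3)
obs 4: x=2 → posterior Dirichlet(7/2, 9, 14/5, 11/4, 14/3)
obs 5: x=3 → posterior Dirichlet(7/2, 9, 14/5, 15/4, 14/3)
obs 6: x=2 → posterior Dirichlet(7/2, 9, 19/5, 15/4, 14/3)
obs 7: x=1 → posterior Dirichlet(7/2, 10, 19/5, 15/4, 14/3)
obs 8: x=1 → posterior Dirichlet(7/2, 11, 19/5, 15/4, 14/3)
obs 9: x=0 → posterior Dirichlet(9/2, 11, 19/5, 15/4, 14/3)
obs 10: x=3 → posterior Dirichlet(9/2, 11, 19/5, 19/4, 14/3)
obs 11: x=4 → posterior Dirichlet(9/2, 11, 19/5, 19/4, 17/3)
obs 12: x=4 → posterior Dirichlet(9/2, 11, 19/5, 19/4, 20/3)
obs 13: x=0 → posterior Dirichlet(11/2, 11, 19/5, 19/4, 20/3)
obs 14: x=3 → posterior Dirichlet(11/2, 11, 19/5, 23/4, 20/3)

k = 8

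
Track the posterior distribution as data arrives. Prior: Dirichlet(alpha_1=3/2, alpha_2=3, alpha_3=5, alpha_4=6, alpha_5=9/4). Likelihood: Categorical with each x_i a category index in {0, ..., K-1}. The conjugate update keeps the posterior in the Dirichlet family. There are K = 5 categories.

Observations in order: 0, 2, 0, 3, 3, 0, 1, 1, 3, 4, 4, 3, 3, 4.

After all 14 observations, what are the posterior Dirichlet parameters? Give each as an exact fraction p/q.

alpha_1=9/2, alpha_2=5, alpha_3=6, alpha_4=11, alpha_5=21/4

obs 1: x=0 → posterior Dirichlet(5/2, 3, 5, 6, 9/4)
obs 2: x=2 → posterior Dirichlet(5/2, 3, 6, 6, 9/4)
obs 3: x=0 → posterior Dirichlet(7/2, 3, 6, 6, 9/4)
obs 4: x=3 → posterior Dirichlet(7/2, 3, 6, 7, 9/4)
obs 5: x=3 → posterior Dirichlet(7/2, 3, 6, 8, 9/4)
obs 6: x=0 → posterior Dirichlet(9/2, 3, 6, 8, 9/4)
obs 7: x=1 → posterior Dirichlet(9/2, 4, 6, 8, 9/4)
obs 8: x=1 → posterior Dirichlet(9/2, 5, 6, 8, 9/4)
obs 9: x=3 → posterior Dirichlet(9/2, 5, 6, 9, 9/4)
obs 10: x=4 → posterior Dirichlet(9/2, 5, 6, 9, 13/4)
obs 11: x=4 → posterior Dirichlet(9/2, 5, 6, 9, 17/4)
obs 12: x=3 → posterior Dirichlet(9/2, 5, 6, 10, 17/4)
obs 13: x=3 → posterior Dirichlet(9/2, 5, 6, 11, 17/4)
obs 14: x=4 → posterior Dirichlet(9/2, 5, 6, 11, 21/4)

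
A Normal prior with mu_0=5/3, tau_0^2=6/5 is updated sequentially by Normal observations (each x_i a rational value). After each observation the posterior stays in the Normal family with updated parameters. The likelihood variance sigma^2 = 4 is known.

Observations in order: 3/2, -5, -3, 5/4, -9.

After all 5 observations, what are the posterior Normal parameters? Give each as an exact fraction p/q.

mu_0=-313/300, tau_0^2=12/25

obs 1: x=3/2 → posterior Normal(127/78, 12/13)
obs 2: x=-5 → posterior Normal(37/96, 3/4)
obs 3: x=-3 → posterior Normal(-17/114, 12/19)
obs 4: x=5/4 → posterior Normal(1/24, 6/11)
obs 5: x=-9 → posterior Normal(-313/300, 12/25)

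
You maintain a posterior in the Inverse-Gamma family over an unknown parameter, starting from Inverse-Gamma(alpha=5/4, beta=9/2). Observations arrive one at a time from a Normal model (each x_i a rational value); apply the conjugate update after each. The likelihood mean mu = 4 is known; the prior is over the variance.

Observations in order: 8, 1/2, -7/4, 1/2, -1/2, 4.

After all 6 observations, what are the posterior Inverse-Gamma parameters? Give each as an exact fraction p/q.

obs 1: x=8 → posterior Inverse-Gamma(7/4, 25/2)
obs 2: x=1/2 → posterior Inverse-Gamma(9/4, 149/8)
obs 3: x=-7/4 → posterior Inverse-Gamma(11/4, 1125/32)
obs 4: x=1/2 → posterior Inverse-Gamma(13/4, 1321/32)
obs 5: x=-1/2 → posterior Inverse-Gamma(15/4, 1645/32)
obs 6: x=4 → posterior Inverse-Gamma(17/4, 1645/32)

alpha=17/4, beta=1645/32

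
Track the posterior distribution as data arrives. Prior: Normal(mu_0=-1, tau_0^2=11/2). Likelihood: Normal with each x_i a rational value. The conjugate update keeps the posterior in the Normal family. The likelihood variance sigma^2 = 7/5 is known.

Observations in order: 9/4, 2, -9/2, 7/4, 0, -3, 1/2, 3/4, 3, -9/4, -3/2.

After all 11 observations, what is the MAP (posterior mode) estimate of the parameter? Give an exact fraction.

obs 1: x=9/4 → posterior Normal(439/276, 77/69)
obs 2: x=2 → posterior Normal(879/496, 77/124)
obs 3: x=-9/2 → posterior Normal(-111/716, 77/179)
obs 4: x=7/4 → posterior Normal(137/468, 77/234)
obs 5: x=0 → posterior Normal(137/578, 77/289)
obs 6: x=-3 → posterior Normal(-193/688, 77/344)
obs 7: x=1/2 → posterior Normal(-23/133, 11/57)
obs 8: x=3/4 → posterior Normal(-111/1816, 77/454)
obs 9: x=3 → posterior Normal(549/2036, 77/509)
obs 10: x=-9/4 → posterior Normal(9/376, 77/564)
obs 11: x=-3/2 → posterior Normal(-69/619, 77/619)

-69/619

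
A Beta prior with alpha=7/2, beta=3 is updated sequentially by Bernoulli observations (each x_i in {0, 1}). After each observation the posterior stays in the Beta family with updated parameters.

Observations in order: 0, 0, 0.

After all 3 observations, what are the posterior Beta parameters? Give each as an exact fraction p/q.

alpha=7/2, beta=6

obs 1: x=0 → posterior Beta(7/2, 4)
obs 2: x=0 → posterior Beta(7/2, 5)
obs 3: x=0 → posterior Beta(7/2, 6)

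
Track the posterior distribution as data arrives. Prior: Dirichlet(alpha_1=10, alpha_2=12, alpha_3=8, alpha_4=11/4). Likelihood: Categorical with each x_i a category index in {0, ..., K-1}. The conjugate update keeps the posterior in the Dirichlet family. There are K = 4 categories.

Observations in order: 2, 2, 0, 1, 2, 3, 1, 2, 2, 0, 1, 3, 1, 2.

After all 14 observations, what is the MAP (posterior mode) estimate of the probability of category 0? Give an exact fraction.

obs 1: x=2 → posterior Dirichlet(10, 12, 9, 11/4)
obs 2: x=2 → posterior Dirichlet(10, 12, 10, 11/4)
obs 3: x=0 → posterior Dirichlet(11, 12, 10, 11/4)
obs 4: x=1 → posterior Dirichlet(11, 13, 10, 11/4)
obs 5: x=2 → posterior Dirichlet(11, 13, 11, 11/4)
obs 6: x=3 → posterior Dirichlet(11, 13, 11, 15/4)
obs 7: x=1 → posterior Dirichlet(11, 14, 11, 15/4)
obs 8: x=2 → posterior Dirichlet(11, 14, 12, 15/4)
obs 9: x=2 → posterior Dirichlet(11, 14, 13, 15/4)
obs 10: x=0 → posterior Dirichlet(12, 14, 13, 15/4)
obs 11: x=1 → posterior Dirichlet(12, 15, 13, 15/4)
obs 12: x=3 → posterior Dirichlet(12, 15, 13, 19/4)
obs 13: x=1 → posterior Dirichlet(12, 16, 13, 19/4)
obs 14: x=2 → posterior Dirichlet(12, 16, 14, 19/4)

44/171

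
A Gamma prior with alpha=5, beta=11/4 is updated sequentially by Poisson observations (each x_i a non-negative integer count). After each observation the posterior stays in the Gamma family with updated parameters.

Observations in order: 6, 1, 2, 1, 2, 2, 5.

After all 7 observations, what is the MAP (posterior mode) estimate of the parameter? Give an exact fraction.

obs 1: x=6 → posterior Gamma(11, 15/4)
obs 2: x=1 → posterior Gamma(12, 19/4)
obs 3: x=2 → posterior Gamma(14, 23/4)
obs 4: x=1 → posterior Gamma(15, 27/4)
obs 5: x=2 → posterior Gamma(17, 31/4)
obs 6: x=2 → posterior Gamma(19, 35/4)
obs 7: x=5 → posterior Gamma(24, 39/4)

92/39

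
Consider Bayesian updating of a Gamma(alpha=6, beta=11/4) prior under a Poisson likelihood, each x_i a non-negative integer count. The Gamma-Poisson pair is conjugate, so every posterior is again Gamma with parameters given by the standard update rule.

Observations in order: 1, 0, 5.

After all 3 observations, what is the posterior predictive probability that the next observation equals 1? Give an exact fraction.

obs 1: x=1 → posterior Gamma(7, 15/4)
obs 2: x=0 → posterior Gamma(7, 19/4)
obs 3: x=5 → posterior Gamma(12, 23/4)

350633990912325136/1350851717672992089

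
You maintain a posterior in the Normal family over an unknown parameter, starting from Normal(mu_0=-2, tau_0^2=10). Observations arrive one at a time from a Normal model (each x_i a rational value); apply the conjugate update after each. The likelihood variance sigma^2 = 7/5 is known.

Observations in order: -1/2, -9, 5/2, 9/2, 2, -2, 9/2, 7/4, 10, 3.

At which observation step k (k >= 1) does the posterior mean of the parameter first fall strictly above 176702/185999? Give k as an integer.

k = 9

obs 1: x=-1/2 → posterior Normal(-13/19, 70/57)
obs 2: x=-9 → posterior Normal(-489/107, 70/107)
obs 3: x=5/2 → posterior Normal(-364/157, 70/157)
obs 4: x=9/2 → posterior Normal(-139/207, 70/207)
obs 5: x=2 → posterior Normal(-39/257, 70/257)
obs 6: x=-2 → posterior Normal(-139/307, 70/307)
obs 7: x=9/2 → posterior Normal(86/357, 10/51)
obs 8: x=7/4 → posterior Normal(347/814, 70/407)
obs 9: x=10 → posterior Normal(1347/914, 70/457)
obs 10: x=3 → posterior Normal(549/338, 70/507)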